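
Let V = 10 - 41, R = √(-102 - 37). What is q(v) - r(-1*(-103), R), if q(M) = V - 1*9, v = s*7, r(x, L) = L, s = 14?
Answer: -40 - I*√139 ≈ -40.0 - 11.79*I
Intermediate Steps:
R = I*√139 (R = √(-139) = I*√139 ≈ 11.79*I)
V = -31
v = 98 (v = 14*7 = 98)
q(M) = -40 (q(M) = -31 - 1*9 = -31 - 9 = -40)
q(v) - r(-1*(-103), R) = -40 - I*√139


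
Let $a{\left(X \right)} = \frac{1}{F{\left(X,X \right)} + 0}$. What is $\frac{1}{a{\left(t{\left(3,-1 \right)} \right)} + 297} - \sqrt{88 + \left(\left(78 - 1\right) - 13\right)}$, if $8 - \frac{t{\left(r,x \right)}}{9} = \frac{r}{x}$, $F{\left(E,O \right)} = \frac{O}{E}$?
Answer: $\frac{1}{298} - 2 \sqrt{38} \approx -12.325$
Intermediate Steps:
$t{\left(r,x \right)} = 72 - \frac{9 r}{x}$ ($t{\left(r,x \right)} = 72 - 9 \frac{r}{x} = 72 - \frac{9 r}{x}$)
$a{\left(X \right)} = 1$ ($a{\left(X \right)} = \frac{1}{\frac{X}{X} + 0} = \frac{1}{1 + 0} = 1^{-1} = 1$)
$\frac{1}{a{\left(t{\left(3,-1 \right)} \right)} + 297} - \sqrt{88 + \left(\left(78 - 1\right) - 13\right)} = \frac{1}{1 + 297} - \sqrt{88 + \left(\left(78 - 1\right) - 13\right)} = \frac{1}{298} - \sqrt{88 + \left(77 - 13\right)} = \frac{1}{298} - \sqrt{88 + 64} = \frac{1}{298} - \sqrt{152} = \frac{1}{298} - 2 \sqrt{38}$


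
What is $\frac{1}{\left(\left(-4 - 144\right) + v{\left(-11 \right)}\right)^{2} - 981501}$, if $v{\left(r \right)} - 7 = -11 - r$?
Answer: $- \frac{1}{961620} \approx -1.0399 \cdot 10^{-6}$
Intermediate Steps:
$v{\left(r \right)} = -4 - r$ ($v{\left(r \right)} = 7 - \left(11 + r\right) = -4 - r$)
$\frac{1}{\left(\left(-4 - 144\right) + v{\left(-11 \right)}\right)^{2} - 981501} = \frac{1}{\left(\left(-4 - 144\right) - -7\right)^{2} - 981501} = \frac{1}{\left(-148 + \left(-4 + 11\right)\right)^{2} - 981501} = \frac{1}{\left(-148 + 7\right)^{2} - 981501} = \frac{1}{\left(-141\right)^{2} - 981501} = \frac{1}{19881 - 981501} = \frac{1}{-961620} = - \frac{1}{961620}$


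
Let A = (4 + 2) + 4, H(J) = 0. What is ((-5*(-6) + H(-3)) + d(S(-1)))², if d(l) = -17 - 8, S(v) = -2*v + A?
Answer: 25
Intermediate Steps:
A = 10 (A = 6 + 4 = 10)
S(v) = 10 - 2*v (S(v) = -2*v + 10 = 10 - 2*v)
d(l) = -25
((-5*(-6) + H(-3)) + d(S(-1)))² = ((-5*(-6) + 0) - 25)² = ((30 + 0) - 25)² = (30 - 25)² = 5² = 25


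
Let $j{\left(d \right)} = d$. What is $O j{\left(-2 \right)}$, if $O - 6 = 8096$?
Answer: $-16204$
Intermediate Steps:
$O = 8102$ ($O = 6 + 8096 = 8102$)
$O j{\left(-2 \right)} = 8102 \left(-2\right) = -16204$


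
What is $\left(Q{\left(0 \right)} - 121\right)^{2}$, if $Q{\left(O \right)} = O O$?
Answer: $14641$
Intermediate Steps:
$Q{\left(O \right)} = O^{2}$
$\left(Q{\left(0 \right)} - 121\right)^{2} = \left(0^{2} - 121\right)^{2} = \left(0 - 121\right)^{2} = \left(-121\right)^{2} = 14641$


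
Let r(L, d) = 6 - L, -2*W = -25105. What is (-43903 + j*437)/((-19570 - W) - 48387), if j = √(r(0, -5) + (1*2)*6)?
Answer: 87806/161019 - 874*√2/53673 ≈ 0.52229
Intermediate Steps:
W = 25105/2 (W = -½*(-25105) = 25105/2 ≈ 12553.)
j = 3*√2 (j = √((6 - 1*0) + (1*2)*6) = √((6 + 0) + 2*6) = √(6 + 12) = √18 = 3*√2 ≈ 4.2426)
(-43903 + j*437)/((-19570 - W) - 48387) = (-43903 + (3*√2)*437)/((-19570 - 1*25105/2) - 48387) = (-43903 + 1311*√2)/((-19570 - 25105/2) - 48387) = (-43903 + 1311*√2)/(-64245/2 - 48387) = (-43903 + 1311*√2)/(-161019/2) = (-43903 + 1311*√2)*(-2/161019) = 87806/161019 - 874*√2/53673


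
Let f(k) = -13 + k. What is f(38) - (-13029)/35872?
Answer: 909829/35872 ≈ 25.363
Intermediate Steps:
f(38) - (-13029)/35872 = (-13 + 38) - (-13029)/35872 = 25 - (-13029)/35872 = 25 - 1*(-13029/35872) = 25 + 13029/35872 = 909829/35872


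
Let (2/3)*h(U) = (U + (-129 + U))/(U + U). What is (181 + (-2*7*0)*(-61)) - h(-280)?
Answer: 200653/1120 ≈ 179.15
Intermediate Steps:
h(U) = 3*(-129 + 2*U)/(4*U) (h(U) = 3*((U + (-129 + U))/(U + U))/2 = 3*((-129 + 2*U)/((2*U)))/2 = 3*((-129 + 2*U)*(1/(2*U)))/2 = 3*((-129 + 2*U)/(2*U))/2 = 3*(-129 + 2*U)/(4*U))
(181 + (-2*7*0)*(-61)) - h(-280) = (181 + (-2*7*0)*(-61)) - 3*(-129 + 2*(-280))/(4*(-280)) = (181 - 14*0*(-61)) - 3*(-1)*(-129 - 560)/(4*280) = (181 + 0*(-61)) - 3*(-1)*(-689)/(4*280) = (181 + 0) - 1*2067/1120 = 181 - 2067/1120 = 200653/1120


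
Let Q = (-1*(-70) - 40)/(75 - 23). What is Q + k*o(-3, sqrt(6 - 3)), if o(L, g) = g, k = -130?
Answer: 15/26 - 130*sqrt(3) ≈ -224.59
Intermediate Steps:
Q = 15/26 (Q = (70 - 40)/52 = 30*(1/52) = 15/26 ≈ 0.57692)
Q + k*o(-3, sqrt(6 - 3)) = 15/26 - 130*sqrt(6 - 3) = 15/26 - 130*sqrt(3)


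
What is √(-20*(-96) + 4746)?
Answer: √6666 ≈ 81.646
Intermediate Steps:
√(-20*(-96) + 4746) = √(1920 + 4746) = √6666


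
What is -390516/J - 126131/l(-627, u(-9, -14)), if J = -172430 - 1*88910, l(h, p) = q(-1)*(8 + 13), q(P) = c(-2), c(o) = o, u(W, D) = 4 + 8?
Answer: 8244869303/2744070 ≈ 3004.6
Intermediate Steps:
u(W, D) = 12
q(P) = -2
l(h, p) = -42 (l(h, p) = -2*(8 + 13) = -2*21 = -42)
J = -261340 (J = -172430 - 88910 = -261340)
-390516/J - 126131/l(-627, u(-9, -14)) = -390516/(-261340) - 126131/(-42) = -390516*(-1/261340) - 126131*(-1/42) = 97629/65335 + 126131/42 = 8244869303/2744070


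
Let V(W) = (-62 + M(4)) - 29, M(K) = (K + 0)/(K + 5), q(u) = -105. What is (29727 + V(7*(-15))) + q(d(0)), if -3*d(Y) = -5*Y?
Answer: 265783/9 ≈ 29531.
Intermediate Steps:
d(Y) = 5*Y/3 (d(Y) = -(-5)*Y/3 = 5*Y/3)
M(K) = K/(5 + K)
V(W) = -815/9 (V(W) = (-62 + 4/(5 + 4)) - 29 = (-62 + 4/9) - 29 = -554/9 - 29 = -815/9)
(29727 + V(7*(-15))) + q(d(0)) = (29727 - 815/9) - 105 = 266728/9 - 105 = 265783/9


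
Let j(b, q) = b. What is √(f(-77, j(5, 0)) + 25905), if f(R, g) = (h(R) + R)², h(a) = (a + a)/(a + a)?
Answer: √31681 ≈ 177.99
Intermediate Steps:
h(a) = 1 (h(a) = (2*a)/((2*a)) = (2*a)*(1/(2*a)) = 1)
f(R, g) = (1 + R)²
√(f(-77, j(5, 0)) + 25905) = √((1 - 77)² + 25905) = √((-76)² + 25905) = √(5776 + 25905) = √31681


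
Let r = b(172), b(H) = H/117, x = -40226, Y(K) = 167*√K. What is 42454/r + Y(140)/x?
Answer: 2483559/86 - 167*√35/20113 ≈ 28879.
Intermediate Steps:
b(H) = H/117 (b(H) = H*(1/117) = H/117)
r = 172/117 (r = (1/117)*172 = 172/117 ≈ 1.4701)
42454/r + Y(140)/x = 42454/(172/117) + (167*√140)/(-40226) = 42454*(117/172) + (167*(2*√35))*(-1/40226) = 2483559/86 + (334*√35)*(-1/40226) = 2483559/86 - 167*√35/20113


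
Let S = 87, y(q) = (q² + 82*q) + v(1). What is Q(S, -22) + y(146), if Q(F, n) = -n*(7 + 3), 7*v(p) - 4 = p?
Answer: 234561/7 ≈ 33509.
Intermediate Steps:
v(p) = 4/7 + p/7
y(q) = 5/7 + q² + 82*q (y(q) = (q² + 82*q) + (4/7 + (⅐)*1) = (q² + 82*q) + (4/7 + ⅐) = (q² + 82*q) + 5/7 = 5/7 + q² + 82*q)
Q(F, n) = -10*n (Q(F, n) = -n*10 = -10*n)
Q(S, -22) + y(146) = -10*(-22) + (5/7 + 146² + 82*146) = 220 + (5/7 + 21316 + 11972) = 220 + 233021/7 = 234561/7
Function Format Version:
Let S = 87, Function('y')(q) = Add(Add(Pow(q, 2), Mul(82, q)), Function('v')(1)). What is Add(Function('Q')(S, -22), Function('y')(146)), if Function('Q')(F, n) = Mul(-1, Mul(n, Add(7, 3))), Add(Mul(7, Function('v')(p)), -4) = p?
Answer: Rational(234561, 7) ≈ 33509.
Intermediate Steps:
Function('v')(p) = Add(Rational(4, 7), Mul(Rational(1, 7), p))
Function('y')(q) = Add(Rational(5, 7), Pow(q, 2), Mul(82, q)) (Function('y')(q) = Add(Add(Pow(q, 2), Mul(82, q)), Add(Rational(4, 7), Mul(Rational(1, 7), 1))) = Add(Add(Pow(q, 2), Mul(82, q)), Add(Rational(4, 7), Rational(1, 7))) = Add(Add(Pow(q, 2), Mul(82, q)), Rational(5, 7)) = Add(Rational(5, 7), Pow(q, 2), Mul(82, q)))
Function('Q')(F, n) = Mul(-10, n) (Function('Q')(F, n) = Mul(-1, Mul(n, 10)) = Mul(-1, Mul(10, n)) = Mul(-10, n))
Add(Function('Q')(S, -22), Function('y')(146)) = Add(Mul(-10, -22), Add(Rational(5, 7), Pow(146, 2), Mul(82, 146))) = Add(220, Add(Rational(5, 7), 21316, 11972)) = Add(220, Rational(233021, 7)) = Rational(234561, 7)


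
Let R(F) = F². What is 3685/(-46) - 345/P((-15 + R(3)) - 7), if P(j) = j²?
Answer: -638635/7774 ≈ -82.150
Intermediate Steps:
3685/(-46) - 345/P((-15 + R(3)) - 7) = 3685/(-46) - 345/((-15 + 3²) - 7)² = 3685*(-1/46) - 345/((-15 + 9) - 7)² = -3685/46 - 345/(-6 - 7)² = -3685/46 - 345/((-13)²) = -3685/46 - 345/169 = -638635/7774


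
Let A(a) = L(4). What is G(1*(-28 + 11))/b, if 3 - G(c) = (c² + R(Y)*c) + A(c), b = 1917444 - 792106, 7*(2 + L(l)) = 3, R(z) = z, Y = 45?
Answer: 1682/3938683 ≈ 0.00042705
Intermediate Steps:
L(l) = -11/7 (L(l) = -2 + (⅐)*3 = -2 + 3/7 = -11/7)
A(a) = -11/7
b = 1125338
G(c) = 32/7 - c² - 45*c (G(c) = 3 - ((c² + 45*c) - 11/7) = 3 - (-11/7 + c² + 45*c) = 3 + (11/7 - c² - 45*c) = 32/7 - c² - 45*c)
G(1*(-28 + 11))/b = (32/7 - (1*(-28 + 11))² - 45*(-28 + 11))/1125338 = (32/7 - (1*(-17))² - 45*(-17))*(1/1125338) = (32/7 - 1*(-17)² - 45*(-17))*(1/1125338) = (32/7 - 1*289 + 765)*(1/1125338) = (32/7 - 289 + 765)*(1/1125338) = (3364/7)*(1/1125338) = 1682/3938683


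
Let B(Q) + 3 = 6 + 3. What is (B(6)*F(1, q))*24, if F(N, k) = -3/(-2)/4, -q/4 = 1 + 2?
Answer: 54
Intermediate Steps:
B(Q) = 6 (B(Q) = -3 + (6 + 3) = -3 + 9 = 6)
q = -12 (q = -4*(1 + 2) = -4*3 = -12)
F(N, k) = 3/8 (F(N, k) = -3*(-½)*(¼) = (3/2)*(¼) = 3/8)
(B(6)*F(1, q))*24 = (6*(3/8))*24 = (9/4)*24 = 54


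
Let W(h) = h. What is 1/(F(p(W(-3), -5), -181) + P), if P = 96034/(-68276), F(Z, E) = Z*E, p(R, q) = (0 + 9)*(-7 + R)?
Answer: 34138/556060003 ≈ 6.1393e-5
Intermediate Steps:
p(R, q) = -63 + 9*R (p(R, q) = 9*(-7 + R) = -63 + 9*R)
F(Z, E) = E*Z
P = -48017/34138 (P = 96034*(-1/68276) = -48017/34138 ≈ -1.4066)
1/(F(p(W(-3), -5), -181) + P) = 1/(-181*(-63 + 9*(-3)) - 48017/34138) = 1/(-181*(-63 - 27) - 48017/34138) = 1/(-181*(-90) - 48017/34138) = 1/(16290 - 48017/34138) = 1/(556060003/34138) = 34138/556060003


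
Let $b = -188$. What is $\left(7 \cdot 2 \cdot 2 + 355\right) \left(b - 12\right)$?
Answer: $-76600$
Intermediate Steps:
$\left(7 \cdot 2 \cdot 2 + 355\right) \left(b - 12\right) = \left(7 \cdot 2 \cdot 2 + 355\right) \left(-188 - 12\right) = \left(14 \cdot 2 + 355\right) \left(-200\right) = \left(28 + 355\right) \left(-200\right) = 383 \left(-200\right) = -76600$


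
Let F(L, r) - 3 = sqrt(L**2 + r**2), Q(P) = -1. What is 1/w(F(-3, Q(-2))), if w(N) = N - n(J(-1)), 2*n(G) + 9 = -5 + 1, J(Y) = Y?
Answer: 38/321 - 4*sqrt(10)/321 ≈ 0.078975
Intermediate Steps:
F(L, r) = 3 + sqrt(L**2 + r**2)
n(G) = -13/2 (n(G) = -9/2 + (-5 + 1)/2 = -9/2 + (1/2)*(-4) = -9/2 - 2 = -13/2)
w(N) = 13/2 + N (w(N) = N - 1*(-13/2) = N + 13/2 = 13/2 + N)
1/w(F(-3, Q(-2))) = 1/(13/2 + (3 + sqrt((-3)**2 + (-1)**2))) = 1/(13/2 + (3 + sqrt(9 + 1))) = 1/(13/2 + (3 + sqrt(10))) = 1/(19/2 + sqrt(10))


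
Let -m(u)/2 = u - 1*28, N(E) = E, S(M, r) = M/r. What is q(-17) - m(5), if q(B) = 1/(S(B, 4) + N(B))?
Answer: -3914/85 ≈ -46.047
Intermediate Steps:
m(u) = 56 - 2*u (m(u) = -2*(u - 1*28) = -2*(u - 28) = -2*(-28 + u) = 56 - 2*u)
q(B) = 4/(5*B) (q(B) = 1/(B/4 + B) = 1/(5*B/4) = 4/(5*B))
q(-17) - m(5) = (4/5)/(-17) - (56 - 2*5) = (4/5)*(-1/17) - (56 - 10) = -4/85 - 1*46 = -4/85 - 46 = -3914/85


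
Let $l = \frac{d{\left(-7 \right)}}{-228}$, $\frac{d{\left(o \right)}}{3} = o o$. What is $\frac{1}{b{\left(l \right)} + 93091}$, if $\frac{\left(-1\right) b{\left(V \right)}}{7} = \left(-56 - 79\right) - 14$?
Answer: $\frac{1}{94134} \approx 1.0623 \cdot 10^{-5}$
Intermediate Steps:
$d{\left(o \right)} = 3 o^{2}$ ($d{\left(o \right)} = 3 o o = 3 o^{2}$)
$l = - \frac{49}{76}$ ($l = \frac{3 \left(-7\right)^{2}}{-228} = 3 \cdot 49 \left(- \frac{1}{228}\right) = 147 \left(- \frac{1}{228}\right) = - \frac{49}{76} \approx -0.64474$)
$b{\left(V \right)} = 1043$ ($b{\left(V \right)} = - 7 \left(\left(-56 - 79\right) - 14\right) = - 7 \left(-135 - 14\right) = \left(-7\right) \left(-149\right) = 1043$)
$\frac{1}{b{\left(l \right)} + 93091} = \frac{1}{1043 + 93091} = \frac{1}{94134}$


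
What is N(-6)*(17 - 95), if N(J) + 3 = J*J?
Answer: -2574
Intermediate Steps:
N(J) = -3 + J**2 (N(J) = -3 + J*J = -3 + J**2)
N(-6)*(17 - 95) = (-3 + (-6)**2)*(17 - 95) = (-3 + 36)*(-78) = 33*(-78) = -2574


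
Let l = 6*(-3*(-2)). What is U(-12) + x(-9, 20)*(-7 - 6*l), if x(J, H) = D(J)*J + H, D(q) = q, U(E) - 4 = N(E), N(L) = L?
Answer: -22531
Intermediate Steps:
U(E) = 4 + E
x(J, H) = H + J² (x(J, H) = J*J + H = J² + H = H + J²)
l = 36 (l = 6*6 = 36)
U(-12) + x(-9, 20)*(-7 - 6*l) = (4 - 12) + (20 + (-9)²)*(-7 - 6*36) = -8 + (20 + 81)*(-7 - 216) = -8 + 101*(-223) = -8 - 22523 = -22531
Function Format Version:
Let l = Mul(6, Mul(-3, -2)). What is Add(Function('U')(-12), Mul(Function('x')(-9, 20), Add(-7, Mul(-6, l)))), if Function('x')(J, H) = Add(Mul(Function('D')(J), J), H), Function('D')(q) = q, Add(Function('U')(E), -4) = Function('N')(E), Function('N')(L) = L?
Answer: -22531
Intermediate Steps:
Function('U')(E) = Add(4, E)
Function('x')(J, H) = Add(H, Pow(J, 2)) (Function('x')(J, H) = Add(Mul(J, J), H) = Add(Pow(J, 2), H) = Add(H, Pow(J, 2)))
l = 36 (l = Mul(6, 6) = 36)
Add(Function('U')(-12), Mul(Function('x')(-9, 20), Add(-7, Mul(-6, l)))) = Add(Add(4, -12), Mul(Add(20, Pow(-9, 2)), Add(-7, Mul(-6, 36)))) = Add(-8, Mul(Add(20, 81), Add(-7, -216))) = Add(-8, Mul(101, -223)) = Add(-8, -22523) = -22531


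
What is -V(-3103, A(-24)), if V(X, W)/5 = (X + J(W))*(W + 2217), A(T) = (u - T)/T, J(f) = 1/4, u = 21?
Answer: 1099676655/32 ≈ 3.4365e+7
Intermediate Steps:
J(f) = ¼
A(T) = (21 - T)/T
V(X, W) = 5*(2217 + W)*(¼ + X) (V(X, W) = 5*((X + ¼)*(W + 2217)) = 5*((¼ + X)*(2217 + W)) = 5*((2217 + W)*(¼ + X)) = 5*(2217 + W)*(¼ + X))
-V(-3103, A(-24)) = -(11085/4 + 11085*(-3103) + 5*((21 - 1*(-24))/(-24))/4 + 5*((21 - 1*(-24))/(-24))*(-3103)) = -(11085/4 - 34396755 + 5*(-(21 + 24)/24)/4 + 5*(-(21 + 24)/24)*(-3103)) = -(11085/4 - 34396755 + 5*(-1/24*45)/4 + 5*(-1/24*45)*(-3103)) = -(11085/4 - 34396755 + (5/4)*(-15/8) + 5*(-15/8)*(-3103)) = -(11085/4 - 34396755 - 75/32 + 232725/8) = -1*(-1099676655/32) = 1099676655/32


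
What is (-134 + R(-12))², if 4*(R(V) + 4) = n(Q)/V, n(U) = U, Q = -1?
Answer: 43864129/2304 ≈ 19038.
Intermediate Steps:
R(V) = -4 - 1/(4*V) (R(V) = -4 + (-1/V)/4 = -4 - 1/(4*V))
(-134 + R(-12))² = (-134 + (-4 - ¼/(-12)))² = (-134 + (-4 - ¼*(-1/12)))² = (-134 + (-4 + 1/48))² = (-134 - 191/48)² = (-6623/48)² = 43864129/2304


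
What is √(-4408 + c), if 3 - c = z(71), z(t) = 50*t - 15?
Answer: 2*I*√1985 ≈ 89.107*I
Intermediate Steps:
z(t) = -15 + 50*t
c = -3532 (c = 3 - (-15 + 50*71) = 3 - (-15 + 3550) = 3 - 1*3535 = 3 - 3535 = -3532)
√(-4408 + c) = √(-4408 - 3532) = √(-7940) = 2*I*√1985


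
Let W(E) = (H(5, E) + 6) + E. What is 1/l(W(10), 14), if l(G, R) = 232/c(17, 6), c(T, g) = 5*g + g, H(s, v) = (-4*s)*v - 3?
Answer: 9/58 ≈ 0.15517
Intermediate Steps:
H(s, v) = -3 - 4*s*v (H(s, v) = -4*s*v - 3 = -3 - 4*s*v)
c(T, g) = 6*g
W(E) = 3 - 19*E (W(E) = ((-3 - 4*5*E) + 6) + E = ((-3 - 20*E) + 6) + E = (3 - 20*E) + E = 3 - 19*E)
l(G, R) = 58/9 (l(G, R) = 232/((6*6)) = 232/36 = 232*(1/36) = 58/9)
1/l(W(10), 14) = 1/(58/9) = 9/58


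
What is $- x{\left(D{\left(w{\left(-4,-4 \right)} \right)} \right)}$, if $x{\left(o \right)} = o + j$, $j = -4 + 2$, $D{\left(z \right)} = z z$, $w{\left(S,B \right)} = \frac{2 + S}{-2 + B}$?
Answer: $\frac{17}{9} \approx 1.8889$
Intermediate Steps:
$w{\left(S,B \right)} = \frac{2 + S}{-2 + B}$
$D{\left(z \right)} = z^{2}$
$j = -2$
$x{\left(o \right)} = -2 + o$ ($x{\left(o \right)} = o - 2 = -2 + o$)
$- x{\left(D{\left(w{\left(-4,-4 \right)} \right)} \right)} = - (-2 + \left(\frac{2 - 4}{-2 - 4}\right)^{2}) = - (-2 + \left(\frac{1}{-6} \left(-2\right)\right)^{2}) = - (-2 + \left(\left(- \frac{1}{6}\right) \left(-2\right)\right)^{2}) = - (-2 + \left(\frac{1}{3}\right)^{2}) = - (-2 + \frac{1}{9}) = \left(-1\right) \left(- \frac{17}{9}\right) = \frac{17}{9}$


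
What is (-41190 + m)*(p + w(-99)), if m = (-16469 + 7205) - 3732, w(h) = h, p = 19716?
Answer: -1062966762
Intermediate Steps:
m = -12996 (m = -9264 - 3732 = -12996)
(-41190 + m)*(p + w(-99)) = (-41190 - 12996)*(19716 - 99) = -54186*19617 = -1062966762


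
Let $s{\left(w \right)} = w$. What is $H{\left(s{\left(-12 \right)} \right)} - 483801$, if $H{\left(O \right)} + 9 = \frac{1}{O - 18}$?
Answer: $- \frac{14514301}{30} \approx -4.8381 \cdot 10^{5}$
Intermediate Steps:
$H{\left(O \right)} = -9 + \frac{1}{-18 + O}$ ($H{\left(O \right)} = -9 + \frac{1}{O - 18} = -9 + \frac{1}{-18 + O}$)
$H{\left(s{\left(-12 \right)} \right)} - 483801 = \frac{163 - -108}{-18 - 12} - 483801 = \frac{163 + 108}{-30} - 483801 = \left(- \frac{1}{30}\right) 271 - 483801 = - \frac{271}{30} - 483801 = - \frac{14514301}{30}$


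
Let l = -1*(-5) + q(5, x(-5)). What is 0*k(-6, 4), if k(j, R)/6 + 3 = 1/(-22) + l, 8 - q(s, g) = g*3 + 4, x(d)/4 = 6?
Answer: 0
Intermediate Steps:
x(d) = 24 (x(d) = 4*6 = 24)
q(s, g) = 4 - 3*g (q(s, g) = 8 - (g*3 + 4) = 8 - (3*g + 4) = 8 - (4 + 3*g) = 8 + (-4 - 3*g) = 4 - 3*g)
l = -63 (l = -1*(-5) + (4 - 3*24) = 5 + (4 - 72) = 5 - 68 = -63)
k(j, R) = -4359/11 (k(j, R) = -18 + 6*(1/(-22) - 63) = -18 + 6*(-1/22 - 63) = -18 + 6*(-1387/22) = -18 - 4161/11 = -4359/11)
0*k(-6, 4) = 0*(-4359/11) = 0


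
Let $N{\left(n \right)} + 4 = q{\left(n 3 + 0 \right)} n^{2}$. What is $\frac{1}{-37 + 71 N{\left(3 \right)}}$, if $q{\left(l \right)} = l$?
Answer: $\frac{1}{5430} \approx 0.00018416$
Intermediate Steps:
$N{\left(n \right)} = -4 + 3 n^{3}$ ($N{\left(n \right)} = -4 + \left(n 3 + 0\right) n^{2} = -4 + \left(3 n + 0\right) n^{2} = -4 + 3 n n^{2} = -4 + 3 n^{3}$)
$\frac{1}{-37 + 71 N{\left(3 \right)}} = \frac{1}{-37 + 71 \left(-4 + 3 \cdot 3^{3}\right)} = \frac{1}{-37 + 71 \left(-4 + 3 \cdot 27\right)} = \frac{1}{-37 + 71 \left(-4 + 81\right)} = \frac{1}{-37 + 71 \cdot 77} = \frac{1}{-37 + 5467} = \frac{1}{5430}$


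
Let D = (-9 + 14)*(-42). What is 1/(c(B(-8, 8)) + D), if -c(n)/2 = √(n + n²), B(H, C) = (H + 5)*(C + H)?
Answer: -1/210 ≈ -0.0047619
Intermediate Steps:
B(H, C) = (5 + H)*(C + H)
D = -210 (D = 5*(-42) = -210)
c(n) = -2*√(n + n²)
1/(c(B(-8, 8)) + D) = 1/(-2*√(1 + ((-8)² + 5*8 + 5*(-8) + 8*(-8)))*√((-8)² + 5*8 + 5*(-8) + 8*(-8)) - 210) = 1/(-2*√(1 + (64 + 40 - 40 - 64))*√(64 + 40 - 40 - 64) - 210) = 1/(-2*√(0*(1 + 0)) - 210) = 1/(-2*√(0*1) - 210) = 1/(-2*√0 - 210) = 1/(-2*0 - 210) = 1/(0 - 210) = 1/(-210) = -1/210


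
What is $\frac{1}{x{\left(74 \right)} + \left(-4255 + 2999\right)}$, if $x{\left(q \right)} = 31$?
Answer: $- \frac{1}{1225} \approx -0.00081633$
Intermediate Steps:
$\frac{1}{x{\left(74 \right)} + \left(-4255 + 2999\right)} = \frac{1}{31 + \left(-4255 + 2999\right)} = \frac{1}{31 - 1256} = \frac{1}{-1225} = - \frac{1}{1225}$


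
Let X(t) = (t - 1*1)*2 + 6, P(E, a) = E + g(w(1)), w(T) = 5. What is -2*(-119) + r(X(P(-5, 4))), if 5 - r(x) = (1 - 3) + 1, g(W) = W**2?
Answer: 244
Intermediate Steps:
P(E, a) = 25 + E (P(E, a) = E + 5**2 = E + 25 = 25 + E)
X(t) = 4 + 2*t (X(t) = (t - 1)*2 + 6 = (-1 + t)*2 + 6 = (-2 + 2*t) + 6 = 4 + 2*t)
r(x) = 6 (r(x) = 5 - ((1 - 3) + 1) = 5 - (-2 + 1) = 5 - 1*(-1) = 5 + 1 = 6)
-2*(-119) + r(X(P(-5, 4))) = -2*(-119) + 6 = 238 + 6 = 244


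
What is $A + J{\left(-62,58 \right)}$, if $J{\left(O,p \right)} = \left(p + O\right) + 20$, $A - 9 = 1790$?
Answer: $1815$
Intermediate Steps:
$A = 1799$ ($A = 9 + 1790 = 1799$)
$J{\left(O,p \right)} = 20 + O + p$ ($J{\left(O,p \right)} = \left(O + p\right) + 20 = 20 + O + p$)
$A + J{\left(-62,58 \right)} = 1799 + \left(20 - 62 + 58\right) = 1799 + 16 = 1815$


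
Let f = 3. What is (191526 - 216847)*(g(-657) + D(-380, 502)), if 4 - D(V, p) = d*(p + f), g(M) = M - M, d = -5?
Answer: -64036809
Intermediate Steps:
g(M) = 0
D(V, p) = 19 + 5*p (D(V, p) = 4 - (-5)*(p + 3) = 4 - (-5)*(3 + p) = 4 - (-15 - 5*p) = 4 + (15 + 5*p) = 19 + 5*p)
(191526 - 216847)*(g(-657) + D(-380, 502)) = (191526 - 216847)*(0 + (19 + 5*502)) = -25321*(0 + (19 + 2510)) = -25321*(0 + 2529) = -25321*2529 = -64036809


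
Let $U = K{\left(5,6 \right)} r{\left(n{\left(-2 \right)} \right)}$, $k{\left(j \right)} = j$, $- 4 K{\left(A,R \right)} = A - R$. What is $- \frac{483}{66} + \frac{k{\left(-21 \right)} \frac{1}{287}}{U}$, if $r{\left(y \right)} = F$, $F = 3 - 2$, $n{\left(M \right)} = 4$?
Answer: $- \frac{6865}{902} \approx -7.6109$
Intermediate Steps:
$K{\left(A,R \right)} = - \frac{A}{4} + \frac{R}{4}$ ($K{\left(A,R \right)} = - \frac{A - R}{4} = - \frac{A}{4} + \frac{R}{4}$)
$F = 1$
$r{\left(y \right)} = 1$
$U = \frac{1}{4}$ ($U = \left(\left(- \frac{1}{4}\right) 5 + \frac{1}{4} \cdot 6\right) 1 = \left(- \frac{5}{4} + \frac{3}{2}\right) 1 = \frac{1}{4} \cdot 1 = \frac{1}{4} \approx 0.25$)
$- \frac{483}{66} + \frac{k{\left(-21 \right)} \frac{1}{287}}{U} = - \frac{483}{66} + - \frac{21}{287} \frac{1}{\frac{1}{4}} = \left(-483\right) \frac{1}{66} + \left(-21\right) \frac{1}{287} \cdot 4 = - \frac{161}{22} - \frac{12}{41} = - \frac{6865}{902}$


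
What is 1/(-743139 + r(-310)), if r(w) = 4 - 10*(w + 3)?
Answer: -1/740065 ≈ -1.3512e-6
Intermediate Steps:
r(w) = -26 - 10*w (r(w) = 4 - 10*(3 + w) = 4 + (-30 - 10*w) = -26 - 10*w)
1/(-743139 + r(-310)) = 1/(-743139 + (-26 - 10*(-310))) = 1/(-743139 + (-26 + 3100)) = 1/(-743139 + 3074) = 1/(-740065) = -1/740065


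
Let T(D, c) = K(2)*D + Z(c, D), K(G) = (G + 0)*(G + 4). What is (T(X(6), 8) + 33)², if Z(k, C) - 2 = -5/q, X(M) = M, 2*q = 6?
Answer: 99856/9 ≈ 11095.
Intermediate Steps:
q = 3 (q = (½)*6 = 3)
Z(k, C) = ⅓ (Z(k, C) = 2 - 5/3 = ⅓)
K(G) = G*(4 + G)
T(D, c) = ⅓ + 12*D (T(D, c) = (2*(4 + 2))*D + ⅓ = (2*6)*D + ⅓ = 12*D + ⅓ = ⅓ + 12*D)
(T(X(6), 8) + 33)² = ((⅓ + 12*6) + 33)² = ((⅓ + 72) + 33)² = (217/3 + 33)² = (316/3)² = 99856/9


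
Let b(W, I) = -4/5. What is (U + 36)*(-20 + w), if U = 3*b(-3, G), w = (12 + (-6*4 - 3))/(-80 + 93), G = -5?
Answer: -9240/13 ≈ -710.77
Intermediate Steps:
b(W, I) = -⅘ (b(W, I) = -4*⅕ = -⅘)
w = -15/13 (w = (12 + (-24 - 3))/13 = (12 - 27)*(1/13) = -15*1/13 = -15/13 ≈ -1.1538)
U = -12/5 (U = 3*(-⅘) = -12/5 ≈ -2.4000)
(U + 36)*(-20 + w) = (-12/5 + 36)*(-20 - 15/13) = (168/5)*(-275/13) = -9240/13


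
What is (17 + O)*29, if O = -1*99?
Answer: -2378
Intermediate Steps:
O = -99
(17 + O)*29 = (17 - 99)*29 = -82*29 = -2378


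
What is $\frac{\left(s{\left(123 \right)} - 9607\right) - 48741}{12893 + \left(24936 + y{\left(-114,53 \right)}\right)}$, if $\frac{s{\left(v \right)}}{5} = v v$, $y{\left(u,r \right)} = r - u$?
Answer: $\frac{2471}{5428} \approx 0.45523$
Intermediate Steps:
$s{\left(v \right)} = 5 v^{2}$ ($s{\left(v \right)} = 5 v v = 5 v^{2}$)
$\frac{\left(s{\left(123 \right)} - 9607\right) - 48741}{12893 + \left(24936 + y{\left(-114,53 \right)}\right)} = \frac{\left(5 \cdot 123^{2} - 9607\right) - 48741}{12893 + \left(24936 + \left(53 - -114\right)\right)} = \frac{\left(5 \cdot 15129 - 9607\right) - 48741}{12893 + \left(24936 + \left(53 + 114\right)\right)} = \frac{\left(75645 - 9607\right) - 48741}{12893 + \left(24936 + 167\right)} = \frac{66038 - 48741}{12893 + 25103} = \frac{17297}{37996} = 17297 \cdot \frac{1}{37996} = \frac{2471}{5428}$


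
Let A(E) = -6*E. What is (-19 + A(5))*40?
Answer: -1960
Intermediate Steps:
(-19 + A(5))*40 = (-19 - 6*5)*40 = (-19 - 30)*40 = -49*40 = -1960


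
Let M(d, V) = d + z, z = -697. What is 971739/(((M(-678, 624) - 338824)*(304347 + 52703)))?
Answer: -971739/121468052950 ≈ -8.0000e-6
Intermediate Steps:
M(d, V) = -697 + d (M(d, V) = d - 697 = -697 + d)
971739/(((M(-678, 624) - 338824)*(304347 + 52703))) = 971739/((((-697 - 678) - 338824)*(304347 + 52703))) = 971739/(((-1375 - 338824)*357050)) = 971739/((-340199*357050)) = 971739/(-121468052950) = 971739*(-1/121468052950) = -971739/121468052950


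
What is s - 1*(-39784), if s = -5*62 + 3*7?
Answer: 39495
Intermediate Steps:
s = -289 (s = -310 + 21 = -289)
s - 1*(-39784) = -289 - 1*(-39784) = -289 + 39784 = 39495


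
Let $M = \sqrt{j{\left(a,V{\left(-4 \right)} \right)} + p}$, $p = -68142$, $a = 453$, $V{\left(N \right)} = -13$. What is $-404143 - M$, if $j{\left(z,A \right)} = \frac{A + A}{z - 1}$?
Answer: $-404143 - \frac{i \sqrt{3480423730}}{226} \approx -4.0414 \cdot 10^{5} - 261.04 i$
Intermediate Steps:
$j{\left(z,A \right)} = \frac{2 A}{-1 + z}$
$M = \frac{i \sqrt{3480423730}}{226}$ ($M = \sqrt{2 \left(-13\right) \frac{1}{-1 + 453} - 68142} = \sqrt{2 \left(-13\right) \frac{1}{452} - 68142} = \sqrt{- \frac{13}{226} - 68142} = \sqrt{- \frac{15400105}{226}} = \frac{i \sqrt{3480423730}}{226} \approx 261.04 i$)
$-404143 - M = -404143 - \frac{i \sqrt{3480423730}}{226}$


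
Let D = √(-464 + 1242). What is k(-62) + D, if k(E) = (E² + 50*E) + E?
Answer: 682 + √778 ≈ 709.89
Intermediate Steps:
D = √778 ≈ 27.893
k(E) = E² + 51*E
k(-62) + D = -62*(51 - 62) + √778 = -62*(-11) + √778 = 682 + √778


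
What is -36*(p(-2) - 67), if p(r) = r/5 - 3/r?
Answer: 11862/5 ≈ 2372.4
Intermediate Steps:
p(r) = -3/r + r/5 (p(r) = r*(⅕) - 3/r = r/5 - 3/r = -3/r + r/5)
-36*(p(-2) - 67) = -36*((-3/(-2) + (⅕)*(-2)) - 67) = -36*((-3*(-½) - ⅖) - 67) = -36*((3/2 - ⅖) - 67) = -36*(11/10 - 67) = -36*(-659/10) = 11862/5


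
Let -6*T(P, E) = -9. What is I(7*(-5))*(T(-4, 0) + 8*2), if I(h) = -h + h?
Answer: 0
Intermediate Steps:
T(P, E) = 3/2 (T(P, E) = -1/6*(-9) = 3/2)
I(h) = 0
I(7*(-5))*(T(-4, 0) + 8*2) = 0*(3/2 + 8*2) = 0*(3/2 + 16) = 0*(35/2) = 0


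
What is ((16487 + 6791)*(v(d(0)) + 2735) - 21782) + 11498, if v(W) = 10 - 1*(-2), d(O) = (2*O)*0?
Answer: 63934382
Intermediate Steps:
d(O) = 0
v(W) = 12 (v(W) = 10 + 2 = 12)
((16487 + 6791)*(v(d(0)) + 2735) - 21782) + 11498 = ((16487 + 6791)*(12 + 2735) - 21782) + 11498 = (23278*2747 - 21782) + 11498 = (63944666 - 21782) + 11498 = 63922884 + 11498 = 63934382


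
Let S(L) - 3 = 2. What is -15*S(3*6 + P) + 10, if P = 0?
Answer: -65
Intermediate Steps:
S(L) = 5 (S(L) = 3 + 2 = 5)
-15*S(3*6 + P) + 10 = -15*5 + 10 = -75 + 10 = -65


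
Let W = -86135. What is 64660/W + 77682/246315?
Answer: -615705922/1414422835 ≈ -0.43531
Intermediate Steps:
64660/W + 77682/246315 = 64660/(-86135) + 77682/246315 = 64660*(-1/86135) + 77682*(1/246315) = -12932/17227 + 25894/82105 = -615705922/1414422835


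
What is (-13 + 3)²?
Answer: 100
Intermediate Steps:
(-13 + 3)² = (-10)² = 100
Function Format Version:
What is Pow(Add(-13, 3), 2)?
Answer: 100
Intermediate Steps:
Pow(Add(-13, 3), 2) = Pow(-10, 2) = 100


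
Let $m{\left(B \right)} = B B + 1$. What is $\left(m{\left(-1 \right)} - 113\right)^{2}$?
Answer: $12321$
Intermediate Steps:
$m{\left(B \right)} = 1 + B^{2}$ ($m{\left(B \right)} = B^{2} + 1 = 1 + B^{2}$)
$\left(m{\left(-1 \right)} - 113\right)^{2} = \left(\left(1 + \left(-1\right)^{2}\right) - 113\right)^{2} = \left(\left(1 + 1\right) - 113\right)^{2} = \left(2 - 113\right)^{2} = \left(-111\right)^{2} = 12321$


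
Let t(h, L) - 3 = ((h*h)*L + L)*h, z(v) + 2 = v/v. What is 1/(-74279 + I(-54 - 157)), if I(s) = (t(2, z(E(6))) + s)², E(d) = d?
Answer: -1/26755 ≈ -3.7376e-5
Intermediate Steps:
z(v) = -1 (z(v) = -2 + v/v = -2 + 1 = -1)
t(h, L) = 3 + h*(L + L*h²) (t(h, L) = 3 + ((h*h)*L + L)*h = 3 + (h²*L + L)*h = 3 + (L*h² + L)*h = 3 + (L + L*h²)*h = 3 + h*(L + L*h²))
I(s) = (-7 + s)² (I(s) = ((3 - 1*2 - 1*2³) + s)² = ((3 - 2 - 1*8) + s)² = ((3 - 2 - 8) + s)² = (-7 + s)²)
1/(-74279 + I(-54 - 157)) = 1/(-74279 + (-7 + (-54 - 157))²) = 1/(-74279 + (-7 - 211)²) = 1/(-74279 + (-218)²) = 1/(-74279 + 47524) = 1/(-26755) = -1/26755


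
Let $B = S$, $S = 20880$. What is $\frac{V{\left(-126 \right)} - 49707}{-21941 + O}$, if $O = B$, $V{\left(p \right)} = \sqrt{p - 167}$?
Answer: $\frac{49707}{1061} - \frac{i \sqrt{293}}{1061} \approx 46.849 - 0.016133 i$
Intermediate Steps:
$B = 20880$
$V{\left(p \right)} = \sqrt{-167 + p}$
$O = 20880$
$\frac{V{\left(-126 \right)} - 49707}{-21941 + O} = \frac{\sqrt{-167 - 126} - 49707}{-21941 + 20880} = \frac{\sqrt{-293} - 49707}{-1061} = \left(i \sqrt{293} - 49707\right) \left(- \frac{1}{1061}\right) = \left(-49707 + i \sqrt{293}\right) \left(- \frac{1}{1061}\right) = \frac{49707}{1061} - \frac{i \sqrt{293}}{1061}$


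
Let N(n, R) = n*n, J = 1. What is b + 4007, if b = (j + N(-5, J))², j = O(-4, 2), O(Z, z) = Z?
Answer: 4448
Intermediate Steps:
N(n, R) = n²
j = -4
b = 441 (b = (-4 + (-5)²)² = (-4 + 25)² = 21² = 441)
b + 4007 = 441 + 4007 = 4448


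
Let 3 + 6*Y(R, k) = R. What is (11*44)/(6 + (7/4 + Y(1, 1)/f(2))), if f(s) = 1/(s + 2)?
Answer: 528/7 ≈ 75.429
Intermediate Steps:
f(s) = 1/(2 + s)
Y(R, k) = -½ + R/6
(11*44)/(6 + (7/4 + Y(1, 1)/f(2))) = (11*44)/(6 + (7/4 + (-½ + (⅙)*1)/(1/(2 + 2)))) = 484/(6 + (7*(¼) + (-½ + ⅙)/(1/4))) = 484/(6 + (7/4 - 1/(3*¼))) = 484/(6 + (7/4 - ⅓*4)) = 484/(6 + (7/4 - 4/3)) = 484/(6 + 5/12) = 484/(77/12) = 484*(12/77) = 528/7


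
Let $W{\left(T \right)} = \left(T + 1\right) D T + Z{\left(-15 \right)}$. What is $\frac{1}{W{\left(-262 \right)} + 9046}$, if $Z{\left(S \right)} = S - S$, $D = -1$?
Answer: $- \frac{1}{59336} \approx -1.6853 \cdot 10^{-5}$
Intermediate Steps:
$Z{\left(S \right)} = 0$
$W{\left(T \right)} = T \left(-1 - T\right)$ ($W{\left(T \right)} = \left(T + 1\right) \left(-1\right) T + 0 = \left(1 + T\right) \left(-1\right) T + 0 = \left(-1 - T\right) T + 0 = T \left(-1 - T\right) + 0 = T \left(-1 - T\right)$)
$\frac{1}{W{\left(-262 \right)} + 9046} = \frac{1}{- 262 \left(-1 - -262\right) + 9046} = \frac{1}{- 262 \left(-1 + 262\right) + 9046} = \frac{1}{\left(-262\right) 261 + 9046} = \frac{1}{-68382 + 9046} = \frac{1}{-59336} = - \frac{1}{59336}$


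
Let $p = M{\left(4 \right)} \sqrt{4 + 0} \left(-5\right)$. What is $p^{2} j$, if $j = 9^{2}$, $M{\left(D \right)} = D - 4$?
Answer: $0$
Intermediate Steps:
$M{\left(D \right)} = -4 + D$
$j = 81$
$p = 0$ ($p = \left(-4 + 4\right) \sqrt{4 + 0} \left(-5\right) = 0 \sqrt{4} \left(-5\right) = 0 \cdot 2 \left(-5\right) = 0 \left(-5\right) = 0$)
$p^{2} j = 0^{2} \cdot 81 = 0 \cdot 81 = 0$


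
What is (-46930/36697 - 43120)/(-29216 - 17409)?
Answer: 316484314/342199525 ≈ 0.92485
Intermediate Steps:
(-46930/36697 - 43120)/(-29216 - 17409) = (-46930*1/36697 - 43120)/(-46625) = (-46930/36697 - 43120)*(-1/46625) = -1582421570/36697*(-1/46625) = 316484314/342199525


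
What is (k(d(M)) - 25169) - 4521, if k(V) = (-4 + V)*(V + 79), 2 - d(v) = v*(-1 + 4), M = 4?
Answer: -30656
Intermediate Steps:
d(v) = 2 - 3*v (d(v) = 2 - v*(-1 + 4) = 2 - v*3 = 2 - 3*v)
k(V) = (-4 + V)*(79 + V)
(k(d(M)) - 25169) - 4521 = ((-316 + (2 - 3*4)**2 + 75*(2 - 3*4)) - 25169) - 4521 = ((-316 + (2 - 12)**2 + 75*(2 - 12)) - 25169) - 4521 = ((-316 + (-10)**2 + 75*(-10)) - 25169) - 4521 = ((-316 + 100 - 750) - 25169) - 4521 = (-966 - 25169) - 4521 = -26135 - 4521 = -30656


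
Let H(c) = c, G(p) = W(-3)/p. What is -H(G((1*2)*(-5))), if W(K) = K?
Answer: -3/10 ≈ -0.30000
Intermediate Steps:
G(p) = -3/p
-H(G((1*2)*(-5))) = -(-3)/((1*2)*(-5)) = -(-3)/(2*(-5)) = -(-3)/(-10) = -(-3)*(-1)/10 = -1*3/10 = -3/10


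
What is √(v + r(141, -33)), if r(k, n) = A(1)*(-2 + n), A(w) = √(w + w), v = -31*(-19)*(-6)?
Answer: √(-3534 - 35*√2) ≈ 59.862*I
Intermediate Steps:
v = -3534 (v = 589*(-6) = -3534)
A(w) = √2*√w (A(w) = √(2*w) = √2*√w)
r(k, n) = √2*(-2 + n) (r(k, n) = (√2*√1)*(-2 + n) = (√2*1)*(-2 + n) = √2*(-2 + n))
√(v + r(141, -33)) = √(-3534 + √2*(-2 - 33)) = √(-3534 + √2*(-35)) = √(-3534 - 35*√2)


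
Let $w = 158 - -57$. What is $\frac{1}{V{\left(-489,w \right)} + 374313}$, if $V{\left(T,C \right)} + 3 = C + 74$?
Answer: $\frac{1}{374599} \approx 2.6695 \cdot 10^{-6}$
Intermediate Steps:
$w = 215$ ($w = 158 + 57 = 215$)
$V{\left(T,C \right)} = 71 + C$ ($V{\left(T,C \right)} = -3 + \left(C + 74\right) = -3 + \left(74 + C\right) = 71 + C$)
$\frac{1}{V{\left(-489,w \right)} + 374313} = \frac{1}{\left(71 + 215\right) + 374313} = \frac{1}{286 + 374313} = \frac{1}{374599}$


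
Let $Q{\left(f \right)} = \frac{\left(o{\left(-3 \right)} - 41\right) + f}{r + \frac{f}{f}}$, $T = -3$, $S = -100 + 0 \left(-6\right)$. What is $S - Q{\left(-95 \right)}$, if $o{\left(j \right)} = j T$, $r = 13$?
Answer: $- \frac{1273}{14} \approx -90.929$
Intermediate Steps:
$S = -100$ ($S = -100 + 0 = -100$)
$o{\left(j \right)} = - 3 j$ ($o{\left(j \right)} = j \left(-3\right) = - 3 j$)
$Q{\left(f \right)} = - \frac{16}{7} + \frac{f}{14}$ ($Q{\left(f \right)} = \frac{\left(\left(-3\right) \left(-3\right) - 41\right) + f}{13 + \frac{f}{f}} = \frac{\left(9 - 41\right) + f}{13 + 1} = \frac{-32 + f}{14} = \left(-32 + f\right) \frac{1}{14} = - \frac{16}{7} + \frac{f}{14}$)
$S - Q{\left(-95 \right)} = -100 - \left(- \frac{16}{7} + \frac{1}{14} \left(-95\right)\right) = -100 - \left(- \frac{16}{7} - \frac{95}{14}\right) = -100 - - \frac{127}{14} = -100 + \frac{127}{14} = - \frac{1273}{14}$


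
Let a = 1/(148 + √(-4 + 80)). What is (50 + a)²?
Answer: (545774 - √19)²/119115396 ≈ 2500.6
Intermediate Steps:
a = 1/(148 + 2*√19) (a = 1/(148 + √76) = 1/(148 + 2*√19) ≈ 0.0063809)
(50 + a)² = (50 + (37/5457 - √19/10914))² = (272887/5457 - √19/10914)²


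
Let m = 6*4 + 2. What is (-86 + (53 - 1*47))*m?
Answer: -2080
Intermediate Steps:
m = 26 (m = 24 + 2 = 26)
(-86 + (53 - 1*47))*m = (-86 + (53 - 1*47))*26 = (-86 + (53 - 47))*26 = (-86 + 6)*26 = -80*26 = -2080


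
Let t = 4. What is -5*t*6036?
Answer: -120720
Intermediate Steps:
-5*t*6036 = -5*4*6036 = -20*6036 = -120720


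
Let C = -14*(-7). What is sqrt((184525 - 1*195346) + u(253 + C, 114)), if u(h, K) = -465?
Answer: 3*I*sqrt(1254) ≈ 106.24*I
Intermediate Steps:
C = 98
sqrt((184525 - 1*195346) + u(253 + C, 114)) = sqrt((184525 - 1*195346) - 465) = sqrt((184525 - 195346) - 465) = sqrt(-10821 - 465) = sqrt(-11286) = 3*I*sqrt(1254)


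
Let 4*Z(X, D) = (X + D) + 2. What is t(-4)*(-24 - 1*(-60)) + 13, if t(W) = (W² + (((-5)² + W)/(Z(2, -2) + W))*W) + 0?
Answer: 1453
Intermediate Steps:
Z(X, D) = ½ + D/4 + X/4 (Z(X, D) = ((X + D) + 2)/4 = ((D + X) + 2)/4 = (2 + D + X)/4 = ½ + D/4 + X/4)
t(W) = W² + W*(25 + W)/(½ + W) (t(W) = (W² + (((-5)² + W)/((½ + (¼)*(-2) + (¼)*2) + W))*W) + 0 = (W² + ((25 + W)/((½ - ½ + ½) + W))*W) + 0 = (W² + ((25 + W)/(½ + W))*W) + 0 = (W² + W*(25 + W)/(½ + W)) + 0 = W² + W*(25 + W)/(½ + W))
t(-4)*(-24 - 1*(-60)) + 13 = (-4*(50 + 2*(-4)² + 3*(-4))/(1 + 2*(-4)))*(-24 - 1*(-60)) + 13 = (-4*(50 + 2*16 - 12)/(1 - 8))*(-24 + 60) + 13 = -4*(50 + 32 - 12)/(-7)*36 + 13 = -4*(-⅐)*70*36 + 13 = 40*36 + 13 = 1440 + 13 = 1453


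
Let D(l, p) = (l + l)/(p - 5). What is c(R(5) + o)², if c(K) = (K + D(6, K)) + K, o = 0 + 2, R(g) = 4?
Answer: 576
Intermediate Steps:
D(l, p) = 2*l/(-5 + p) (D(l, p) = (2*l)/(-5 + p) = 2*l/(-5 + p))
o = 2
c(K) = 2*K + 12/(-5 + K) (c(K) = (K + 2*6/(-5 + K)) + K = (K + 12/(-5 + K)) + K = 2*K + 12/(-5 + K))
c(R(5) + o)² = (2*(6 + (4 + 2)*(-5 + (4 + 2)))/(-5 + (4 + 2)))² = (2*(6 + 6*(-5 + 6))/(-5 + 6))² = (2*(6 + 6*1)/1)² = (2*1*(6 + 6))² = (2*1*12)² = 24² = 576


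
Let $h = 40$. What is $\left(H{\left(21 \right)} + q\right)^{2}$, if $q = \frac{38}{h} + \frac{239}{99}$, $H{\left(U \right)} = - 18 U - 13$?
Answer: $\frac{589085415361}{3920400} \approx 1.5026 \cdot 10^{5}$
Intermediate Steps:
$H{\left(U \right)} = -13 - 18 U$
$q = \frac{6661}{1980}$ ($q = \frac{38}{40} + \frac{239}{99} = 38 \cdot \frac{1}{40} + 239 \cdot \frac{1}{99} = \frac{19}{20} + \frac{239}{99} = \frac{6661}{1980} \approx 3.3641$)
$\left(H{\left(21 \right)} + q\right)^{2} = \left(\left(-13 - 378\right) + \frac{6661}{1980}\right)^{2} = \left(-391 + \frac{6661}{1980}\right)^{2} = \left(- \frac{767519}{1980}\right)^{2} = \frac{589085415361}{3920400}$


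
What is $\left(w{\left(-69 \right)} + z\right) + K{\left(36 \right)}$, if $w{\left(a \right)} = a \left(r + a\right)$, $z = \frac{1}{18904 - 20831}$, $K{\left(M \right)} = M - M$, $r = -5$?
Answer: $\frac{9839261}{1927} \approx 5106.0$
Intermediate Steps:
$K{\left(M \right)} = 0$
$z = - \frac{1}{1927}$ ($z = \frac{1}{-1927} = - \frac{1}{1927} \approx -0.00051894$)
$w{\left(a \right)} = a \left(-5 + a\right)$
$\left(w{\left(-69 \right)} + z\right) + K{\left(36 \right)} = \left(- 69 \left(-5 - 69\right) - \frac{1}{1927}\right) + 0 = \left(\left(-69\right) \left(-74\right) - \frac{1}{1927}\right) + 0 = \left(5106 - \frac{1}{1927}\right) + 0 = \frac{9839261}{1927} + 0 = \frac{9839261}{1927}$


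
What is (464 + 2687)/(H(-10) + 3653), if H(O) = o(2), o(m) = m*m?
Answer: 137/159 ≈ 0.86164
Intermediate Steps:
o(m) = m²
H(O) = 4 (H(O) = 2² = 4)
(464 + 2687)/(H(-10) + 3653) = (464 + 2687)/(4 + 3653) = 3151/3657 = 3151*(1/3657) = 137/159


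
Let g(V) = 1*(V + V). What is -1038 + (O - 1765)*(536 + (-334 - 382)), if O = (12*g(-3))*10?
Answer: 446262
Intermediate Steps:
g(V) = 2*V (g(V) = 1*(2*V) = 2*V)
O = -720 (O = (12*(2*(-3)))*10 = (12*(-6))*10 = -72*10 = -720)
-1038 + (O - 1765)*(536 + (-334 - 382)) = -1038 + (-720 - 1765)*(536 + (-334 - 382)) = -1038 - 2485*(536 - 716) = -1038 - 2485*(-180) = -1038 + 447300 = 446262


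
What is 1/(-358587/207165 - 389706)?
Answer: -69055/26911267359 ≈ -2.5660e-6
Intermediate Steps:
1/(-358587/207165 - 389706) = 1/(-358587*1/207165 - 389706) = 1/(-119529/69055 - 389706) = 1/(-26911267359/69055) = -69055/26911267359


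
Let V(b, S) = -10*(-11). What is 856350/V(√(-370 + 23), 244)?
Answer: 7785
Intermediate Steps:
V(b, S) = 110
856350/V(√(-370 + 23), 244) = 856350/110 = 856350*(1/110) = 7785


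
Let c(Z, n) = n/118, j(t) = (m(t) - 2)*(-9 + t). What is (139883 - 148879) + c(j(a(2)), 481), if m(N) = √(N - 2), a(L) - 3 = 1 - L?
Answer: -1061047/118 ≈ -8991.9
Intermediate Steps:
a(L) = 4 - L (a(L) = 3 + (1 - L) = 4 - L)
m(N) = √(-2 + N)
j(t) = (-9 + t)*(-2 + √(-2 + t)) (j(t) = (√(-2 + t) - 2)*(-9 + t) = (-2 + √(-2 + t))*(-9 + t) = (-9 + t)*(-2 + √(-2 + t)))
c(Z, n) = n/118 (c(Z, n) = n*(1/118) = n/118)
(139883 - 148879) + c(j(a(2)), 481) = (139883 - 148879) + (1/118)*481 = -8996 + 481/118 = -1061047/118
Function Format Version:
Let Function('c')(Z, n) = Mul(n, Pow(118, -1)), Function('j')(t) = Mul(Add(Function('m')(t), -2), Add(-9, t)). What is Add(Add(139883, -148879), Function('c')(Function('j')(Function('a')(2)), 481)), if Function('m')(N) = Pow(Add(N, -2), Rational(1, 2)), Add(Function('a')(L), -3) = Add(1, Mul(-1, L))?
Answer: Rational(-1061047, 118) ≈ -8991.9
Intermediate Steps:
Function('a')(L) = Add(4, Mul(-1, L)) (Function('a')(L) = Add(3, Add(1, Mul(-1, L))) = Add(4, Mul(-1, L)))
Function('m')(N) = Pow(Add(-2, N), Rational(1, 2))
Function('j')(t) = Mul(Add(-9, t), Add(-2, Pow(Add(-2, t), Rational(1, 2)))) (Function('j')(t) = Mul(Add(Pow(Add(-2, t), Rational(1, 2)), -2), Add(-9, t)) = Mul(Add(-2, Pow(Add(-2, t), Rational(1, 2))), Add(-9, t)) = Mul(Add(-9, t), Add(-2, Pow(Add(-2, t), Rational(1, 2)))))
Function('c')(Z, n) = Mul(Rational(1, 118), n) (Function('c')(Z, n) = Mul(n, Rational(1, 118)) = Mul(Rational(1, 118), n))
Add(Add(139883, -148879), Function('c')(Function('j')(Function('a')(2)), 481)) = Add(Add(139883, -148879), Mul(Rational(1, 118), 481)) = Add(-8996, Rational(481, 118)) = Rational(-1061047, 118)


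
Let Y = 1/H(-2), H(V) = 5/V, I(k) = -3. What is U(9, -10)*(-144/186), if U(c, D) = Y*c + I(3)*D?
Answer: -3168/155 ≈ -20.439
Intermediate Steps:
Y = -⅖ (Y = 1/(5/(-2)) = 1/(5*(-½)) = 1/(-5/2) = -⅖ ≈ -0.40000)
U(c, D) = -3*D - 2*c/5 (U(c, D) = -2*c/5 - 3*D = -3*D - 2*c/5)
U(9, -10)*(-144/186) = (-3*(-10) - ⅖*9)*(-144/186) = (30 - 18/5)*(-144*1/186) = (132/5)*(-24/31) = -3168/155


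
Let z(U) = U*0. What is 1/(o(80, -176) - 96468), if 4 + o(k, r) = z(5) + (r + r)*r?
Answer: -1/34520 ≈ -2.8969e-5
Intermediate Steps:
z(U) = 0
o(k, r) = -4 + 2*r² (o(k, r) = -4 + (0 + (r + r)*r) = -4 + (0 + (2*r)*r) = -4 + (0 + 2*r²) = -4 + 2*r²)
1/(o(80, -176) - 96468) = 1/((-4 + 2*(-176)²) - 96468) = 1/((-4 + 2*30976) - 96468) = 1/((-4 + 61952) - 96468) = 1/(61948 - 96468) = 1/(-34520) = -1/34520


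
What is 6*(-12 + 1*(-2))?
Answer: -84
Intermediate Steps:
6*(-12 + 1*(-2)) = 6*(-12 - 2) = 6*(-14) = -84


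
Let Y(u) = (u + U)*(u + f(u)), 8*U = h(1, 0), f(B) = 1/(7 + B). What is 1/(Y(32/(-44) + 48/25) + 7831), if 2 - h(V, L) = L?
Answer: 227177500/1779457930661 ≈ 0.00012767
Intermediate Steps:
h(V, L) = 2 - L
U = 1/4 (U = (2 - 1*0)/8 = (2 + 0)/8 = (1/8)*2 = 1/4 ≈ 0.25000)
Y(u) = (1/4 + u)*(u + 1/(7 + u)) (Y(u) = (u + 1/4)*(u + 1/(7 + u)) = (1/4 + u)*(u + 1/(7 + u)))
1/(Y(32/(-44) + 48/25) + 7831) = 1/((1 + 4*(32/(-44) + 48/25)**3 + 11*(32/(-44) + 48/25) + 29*(32/(-44) + 48/25)**2)/(4*(7 + (32/(-44) + 48/25))) + 7831) = 1/((1 + 4*(32*(-1/44) + 48*(1/25))**3 + 11*(32*(-1/44) + 48*(1/25)) + 29*(32*(-1/44) + 48*(1/25))**2)/(4*(7 + (32*(-1/44) + 48*(1/25)))) + 7831) = 1/((1 + 4*(-8/11 + 48/25)**3 + 11*(-8/11 + 48/25) + 29*(-8/11 + 48/25)**2)/(4*(7 + (-8/11 + 48/25))) + 7831) = 1/((1 + 4*(328/275)**3 + 11*(328/275) + 29*(328/275)**2)/(4*(7 + 328/275)) + 7831) = 1/((1 + 4*(35287552/20796875) + 328/25 + 29*(107584/75625))/(4*(2253/275)) + 7831) = 1/((1/4)*(275/2253)*(1 + 141150208/20796875 + 328/25 + 3119936/75625) + 7831) = 1/((1/4)*(275/2253)*(1292784483/20796875) + 7831) = 1/(430928161/227177500 + 7831) = 1/(1779457930661/227177500) = 227177500/1779457930661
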